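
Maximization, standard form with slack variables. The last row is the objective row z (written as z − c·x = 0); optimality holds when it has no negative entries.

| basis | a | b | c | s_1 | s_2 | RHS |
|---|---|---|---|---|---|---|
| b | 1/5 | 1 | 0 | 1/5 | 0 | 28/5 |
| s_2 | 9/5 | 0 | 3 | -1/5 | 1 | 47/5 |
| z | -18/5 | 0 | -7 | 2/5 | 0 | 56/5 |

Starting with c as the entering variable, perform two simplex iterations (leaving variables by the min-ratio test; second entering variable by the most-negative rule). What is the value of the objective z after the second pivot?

35

Ratio test on column c — row 1: entry 0 ≤ 0; row 2: (47/5)/3 = 47/15. Minimum is 47/15 at row 2 (s_2 leaves); pivot element 3.
Pivot on row 2; the z-row RHS becomes 56/5 − (-7)·(47/15) = 497/15.
Next entering variable (most negative z-row entry -1/15): s_1.
Ratio test on column s_1 — row 1: (28/5)/(1/5) = 28; row 2: entry -1/15 ≤ 0. Minimum is 28 at row 1 (b leaves); pivot element 1/5.
After the second pivot the z-row RHS is 497/15 − (-1/15)·28 = 35.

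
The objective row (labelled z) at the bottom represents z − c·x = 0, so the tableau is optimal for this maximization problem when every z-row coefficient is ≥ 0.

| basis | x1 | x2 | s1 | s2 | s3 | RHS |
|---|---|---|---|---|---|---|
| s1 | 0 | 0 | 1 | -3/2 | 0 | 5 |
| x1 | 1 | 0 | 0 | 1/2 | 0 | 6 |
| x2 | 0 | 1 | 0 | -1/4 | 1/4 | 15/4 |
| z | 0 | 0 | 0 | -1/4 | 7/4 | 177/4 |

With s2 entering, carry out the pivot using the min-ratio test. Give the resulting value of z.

Ratio test on column s2 — row 1: entry -3/2 ≤ 0; row 2: 6/(1/2) = 12; row 3: entry -1/4 ≤ 0. Minimum is 12 at row 2 (x1 leaves); pivot element 1/2.
Pivot on row 2; the z-row RHS becomes 177/4 − (-1/4)·12 = 189/4.

189/4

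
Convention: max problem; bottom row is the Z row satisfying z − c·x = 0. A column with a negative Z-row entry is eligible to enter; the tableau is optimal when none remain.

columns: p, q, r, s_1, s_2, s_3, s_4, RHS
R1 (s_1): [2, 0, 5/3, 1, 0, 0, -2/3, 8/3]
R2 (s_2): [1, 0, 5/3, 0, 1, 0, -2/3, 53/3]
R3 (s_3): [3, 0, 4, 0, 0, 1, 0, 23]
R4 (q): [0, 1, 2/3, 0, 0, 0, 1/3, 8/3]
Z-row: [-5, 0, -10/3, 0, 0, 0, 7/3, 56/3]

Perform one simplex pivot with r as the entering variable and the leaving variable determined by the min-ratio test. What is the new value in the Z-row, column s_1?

Ratio test on column r — row 1: (8/3)/(5/3) = 8/5; row 2: (53/3)/(5/3) = 53/5; row 3: 23/4 = 23/4; row 4: (8/3)/(2/3) = 4. Minimum is 8/5 at row 1 (s_1 leaves); pivot element 5/3.
Divide row 1 by 5/3; eliminate column r from the other rows.
Z-row update in column s_1: 0 − (-10/3)·(3/5) = 2.

2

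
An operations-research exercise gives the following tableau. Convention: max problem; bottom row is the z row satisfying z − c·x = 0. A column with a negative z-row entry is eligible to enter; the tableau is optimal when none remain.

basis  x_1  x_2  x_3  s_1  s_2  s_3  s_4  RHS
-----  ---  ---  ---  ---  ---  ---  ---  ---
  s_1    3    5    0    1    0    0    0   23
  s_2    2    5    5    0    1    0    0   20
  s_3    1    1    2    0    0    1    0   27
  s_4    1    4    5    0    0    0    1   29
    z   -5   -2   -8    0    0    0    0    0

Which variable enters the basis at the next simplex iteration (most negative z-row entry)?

x_3

Negative z-row entries: x_1: -5, x_2: -2, x_3: -8.
The most negative is -8 in column x_3, so x_3 enters.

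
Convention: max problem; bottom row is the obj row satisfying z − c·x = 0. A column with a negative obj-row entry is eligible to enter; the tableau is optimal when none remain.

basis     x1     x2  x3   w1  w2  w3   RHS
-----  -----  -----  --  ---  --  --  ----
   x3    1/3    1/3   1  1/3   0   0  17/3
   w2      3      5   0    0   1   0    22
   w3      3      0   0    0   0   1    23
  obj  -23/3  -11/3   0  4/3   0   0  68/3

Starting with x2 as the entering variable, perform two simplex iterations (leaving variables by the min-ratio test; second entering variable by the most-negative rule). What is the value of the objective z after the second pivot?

Ratio test on column x2 — row 1: (17/3)/(1/3) = 17; row 2: 22/5 = 22/5; row 3: entry 0 ≤ 0. Minimum is 22/5 at row 2 (w2 leaves); pivot element 5.
Pivot on row 2; the obj-row RHS becomes 68/3 − (-11/3)·(22/5) = 194/5.
Next entering variable (most negative obj-row entry -82/15): x1.
Ratio test on column x1 — row 1: (21/5)/(2/15) = 63/2; row 2: (22/5)/(3/5) = 22/3; row 3: 23/3 = 23/3. Minimum is 22/3 at row 2 (x2 leaves); pivot element 3/5.
After the second pivot the obj-row RHS is 194/5 − (-82/15)·(22/3) = 710/9.

710/9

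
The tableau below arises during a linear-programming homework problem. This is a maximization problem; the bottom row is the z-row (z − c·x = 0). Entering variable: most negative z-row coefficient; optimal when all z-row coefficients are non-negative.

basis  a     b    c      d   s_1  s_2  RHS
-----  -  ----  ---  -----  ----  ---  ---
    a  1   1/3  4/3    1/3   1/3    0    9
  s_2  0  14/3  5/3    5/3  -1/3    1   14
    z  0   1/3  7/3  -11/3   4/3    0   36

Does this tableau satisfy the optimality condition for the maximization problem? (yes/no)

The z-row has a negative entry -11/3 in column d, so it is not optimal.

no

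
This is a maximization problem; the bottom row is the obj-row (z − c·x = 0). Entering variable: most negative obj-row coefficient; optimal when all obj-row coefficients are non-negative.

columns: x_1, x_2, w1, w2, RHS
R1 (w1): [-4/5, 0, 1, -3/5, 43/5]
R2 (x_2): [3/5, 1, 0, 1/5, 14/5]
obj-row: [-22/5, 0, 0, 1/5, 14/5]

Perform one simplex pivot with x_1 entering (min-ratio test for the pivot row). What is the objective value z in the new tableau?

Ratio test on column x_1 — row 1: entry -4/5 ≤ 0; row 2: (14/5)/(3/5) = 14/3. Minimum is 14/3 at row 2 (x_2 leaves); pivot element 3/5.
Pivot on row 2; the obj-row RHS becomes 14/5 − (-22/5)·(14/3) = 70/3.

70/3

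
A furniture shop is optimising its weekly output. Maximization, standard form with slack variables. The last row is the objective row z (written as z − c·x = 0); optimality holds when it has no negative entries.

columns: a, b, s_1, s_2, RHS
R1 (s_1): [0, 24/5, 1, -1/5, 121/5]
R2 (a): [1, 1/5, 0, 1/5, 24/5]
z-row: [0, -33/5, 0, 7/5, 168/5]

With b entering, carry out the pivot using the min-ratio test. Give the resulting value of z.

535/8

Ratio test on column b — row 1: (121/5)/(24/5) = 121/24; row 2: (24/5)/(1/5) = 24. Minimum is 121/24 at row 1 (s_1 leaves); pivot element 24/5.
Pivot on row 1; the z-row RHS becomes 168/5 − (-33/5)·(121/24) = 535/8.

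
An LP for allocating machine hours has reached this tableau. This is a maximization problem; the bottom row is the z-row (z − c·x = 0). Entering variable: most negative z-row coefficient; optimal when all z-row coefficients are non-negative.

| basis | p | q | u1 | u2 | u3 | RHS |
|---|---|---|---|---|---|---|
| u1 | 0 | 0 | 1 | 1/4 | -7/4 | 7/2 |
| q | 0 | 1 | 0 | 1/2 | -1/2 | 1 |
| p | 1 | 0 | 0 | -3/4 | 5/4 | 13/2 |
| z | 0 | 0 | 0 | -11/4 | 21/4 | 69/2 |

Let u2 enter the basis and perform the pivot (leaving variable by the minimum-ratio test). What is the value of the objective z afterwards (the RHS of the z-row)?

40

Ratio test on column u2 — row 1: (7/2)/(1/4) = 14; row 2: 1/(1/2) = 2; row 3: entry -3/4 ≤ 0. Minimum is 2 at row 2 (q leaves); pivot element 1/2.
Pivot on row 2; the z-row RHS becomes 69/2 − (-11/4)·2 = 40.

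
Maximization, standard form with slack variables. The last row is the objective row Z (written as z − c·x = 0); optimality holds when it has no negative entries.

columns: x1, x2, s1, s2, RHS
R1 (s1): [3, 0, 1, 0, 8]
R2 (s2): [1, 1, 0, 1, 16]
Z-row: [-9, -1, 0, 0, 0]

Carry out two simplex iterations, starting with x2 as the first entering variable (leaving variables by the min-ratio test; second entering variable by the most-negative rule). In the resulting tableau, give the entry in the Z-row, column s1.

8/3

Ratio test on column x2 — row 1: entry 0 ≤ 0; row 2: 16/1 = 16. Minimum is 16 at row 2 (s2 leaves); pivot element 1.
Divide row 2 by 1; eliminate column x2 from the other rows.
Second iteration: most negative Z-row entry is -8 in column x1, so x1 enters.
Ratio test on column x1 — row 1: 8/3 = 8/3; row 2: 16/1 = 16. Minimum is 8/3 at row 1 (s1 leaves); pivot element 3.
Divide row 1 by 3; eliminate column x1 from the other rows.
After both pivots, the entry at the Z-row, column s1 is 8/3.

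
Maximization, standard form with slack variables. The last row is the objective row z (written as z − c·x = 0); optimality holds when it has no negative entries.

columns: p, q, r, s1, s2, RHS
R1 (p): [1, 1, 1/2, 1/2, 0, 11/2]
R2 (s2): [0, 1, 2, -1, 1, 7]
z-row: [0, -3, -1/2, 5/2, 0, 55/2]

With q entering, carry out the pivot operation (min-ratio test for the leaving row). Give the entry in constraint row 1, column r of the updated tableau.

Ratio test on column q — row 1: (11/2)/1 = 11/2; row 2: 7/1 = 7. Minimum is 11/2 at row 1 (p leaves); pivot element 1.
Divide row 1 by 1; eliminate column q from the other rows.
In the new row 1, the r entry is the old entry divided by the pivot: (1/2)/1 = 1/2.

1/2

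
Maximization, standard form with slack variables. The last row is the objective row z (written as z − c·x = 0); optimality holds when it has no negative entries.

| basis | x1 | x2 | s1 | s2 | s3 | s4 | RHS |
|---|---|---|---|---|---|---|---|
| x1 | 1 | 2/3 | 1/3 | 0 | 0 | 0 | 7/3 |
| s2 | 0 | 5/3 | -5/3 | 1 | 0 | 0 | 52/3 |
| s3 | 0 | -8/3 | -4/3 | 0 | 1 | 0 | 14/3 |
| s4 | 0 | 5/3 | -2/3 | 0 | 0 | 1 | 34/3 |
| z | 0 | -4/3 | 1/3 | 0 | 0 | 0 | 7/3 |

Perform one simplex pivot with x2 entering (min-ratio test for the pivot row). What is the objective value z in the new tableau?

7

Ratio test on column x2 — row 1: (7/3)/(2/3) = 7/2; row 2: (52/3)/(5/3) = 52/5; row 3: entry -8/3 ≤ 0; row 4: (34/3)/(5/3) = 34/5. Minimum is 7/2 at row 1 (x1 leaves); pivot element 2/3.
Pivot on row 1; the z-row RHS becomes 7/3 − (-4/3)·(7/2) = 7.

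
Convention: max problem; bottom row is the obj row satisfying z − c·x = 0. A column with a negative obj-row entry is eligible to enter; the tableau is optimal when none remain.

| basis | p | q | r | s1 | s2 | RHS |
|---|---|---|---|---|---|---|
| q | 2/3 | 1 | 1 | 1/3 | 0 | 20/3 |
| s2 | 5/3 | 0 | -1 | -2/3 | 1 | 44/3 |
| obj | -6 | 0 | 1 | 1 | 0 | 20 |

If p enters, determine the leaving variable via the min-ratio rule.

Column p entries and ratios — q: (20/3)/(2/3) = 10; s2: (44/3)/(5/3) = 44/5.
Smallest ratio is 44/5 in the row of s2, so s2 leaves.

s2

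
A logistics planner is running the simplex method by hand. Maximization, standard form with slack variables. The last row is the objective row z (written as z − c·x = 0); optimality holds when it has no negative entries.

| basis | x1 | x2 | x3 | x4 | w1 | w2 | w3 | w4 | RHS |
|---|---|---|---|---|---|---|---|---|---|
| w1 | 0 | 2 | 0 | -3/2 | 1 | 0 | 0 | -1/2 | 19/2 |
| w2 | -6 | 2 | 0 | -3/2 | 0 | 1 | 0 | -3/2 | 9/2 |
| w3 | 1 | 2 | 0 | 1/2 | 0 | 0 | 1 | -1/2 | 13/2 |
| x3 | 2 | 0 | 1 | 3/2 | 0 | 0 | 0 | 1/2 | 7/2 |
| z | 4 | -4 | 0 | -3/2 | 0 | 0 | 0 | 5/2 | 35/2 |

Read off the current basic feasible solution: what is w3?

w3 is basic (row 3); its value is the RHS of that row, 13/2.

13/2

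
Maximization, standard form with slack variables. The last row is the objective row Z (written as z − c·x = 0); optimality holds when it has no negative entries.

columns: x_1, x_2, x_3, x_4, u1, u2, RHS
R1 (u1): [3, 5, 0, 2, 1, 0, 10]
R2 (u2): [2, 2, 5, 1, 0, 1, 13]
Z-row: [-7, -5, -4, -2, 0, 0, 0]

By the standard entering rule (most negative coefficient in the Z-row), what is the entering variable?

x_1

Negative Z-row entries: x_1: -7, x_2: -5, x_3: -4, x_4: -2.
The most negative is -7 in column x_1, so x_1 enters.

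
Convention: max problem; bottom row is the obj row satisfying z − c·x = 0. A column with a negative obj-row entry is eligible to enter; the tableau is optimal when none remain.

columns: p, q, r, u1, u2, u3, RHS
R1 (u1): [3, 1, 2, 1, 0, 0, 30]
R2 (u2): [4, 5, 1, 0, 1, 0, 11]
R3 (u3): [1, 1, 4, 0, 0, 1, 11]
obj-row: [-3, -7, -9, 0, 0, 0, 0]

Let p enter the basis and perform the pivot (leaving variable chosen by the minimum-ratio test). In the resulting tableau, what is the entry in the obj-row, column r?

Ratio test on column p — row 1: 30/3 = 10; row 2: 11/4 = 11/4; row 3: 11/1 = 11. Minimum is 11/4 at row 2 (u2 leaves); pivot element 4.
Divide row 2 by 4; eliminate column p from the other rows.
obj-row update in column r: -9 − (-3)·(1/4) = -33/4.

-33/4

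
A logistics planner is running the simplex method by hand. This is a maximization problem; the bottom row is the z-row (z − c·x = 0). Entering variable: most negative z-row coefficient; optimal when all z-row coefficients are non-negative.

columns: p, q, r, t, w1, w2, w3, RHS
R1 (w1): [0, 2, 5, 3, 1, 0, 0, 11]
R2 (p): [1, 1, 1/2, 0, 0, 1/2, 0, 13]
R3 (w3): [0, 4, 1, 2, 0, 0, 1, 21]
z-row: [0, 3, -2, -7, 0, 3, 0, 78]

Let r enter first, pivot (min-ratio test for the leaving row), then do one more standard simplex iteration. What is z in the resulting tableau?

Ratio test on column r — row 1: 11/5 = 11/5; row 2: 13/(1/2) = 26; row 3: 21/1 = 21. Minimum is 11/5 at row 1 (w1 leaves); pivot element 5.
Pivot on row 1; the z-row RHS becomes 78 − (-2)·(11/5) = 412/5.
Next entering variable (most negative z-row entry -29/5): t.
Ratio test on column t — row 1: (11/5)/(3/5) = 11/3; row 2: entry -3/10 ≤ 0; row 3: (94/5)/(7/5) = 94/7. Minimum is 11/3 at row 1 (r leaves); pivot element 3/5.
After the second pivot the z-row RHS is 412/5 − (-29/5)·(11/3) = 311/3.

311/3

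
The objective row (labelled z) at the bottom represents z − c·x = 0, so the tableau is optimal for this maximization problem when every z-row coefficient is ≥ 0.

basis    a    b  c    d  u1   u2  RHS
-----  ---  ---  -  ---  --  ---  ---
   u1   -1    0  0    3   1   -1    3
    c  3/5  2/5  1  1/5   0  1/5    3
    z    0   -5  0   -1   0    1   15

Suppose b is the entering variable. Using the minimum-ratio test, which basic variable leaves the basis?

Column b entries and ratios — u1: 0 ≤ 0, skip; c: 3/(2/5) = 15/2.
Smallest ratio is 15/2 in the row of c, so c leaves.

c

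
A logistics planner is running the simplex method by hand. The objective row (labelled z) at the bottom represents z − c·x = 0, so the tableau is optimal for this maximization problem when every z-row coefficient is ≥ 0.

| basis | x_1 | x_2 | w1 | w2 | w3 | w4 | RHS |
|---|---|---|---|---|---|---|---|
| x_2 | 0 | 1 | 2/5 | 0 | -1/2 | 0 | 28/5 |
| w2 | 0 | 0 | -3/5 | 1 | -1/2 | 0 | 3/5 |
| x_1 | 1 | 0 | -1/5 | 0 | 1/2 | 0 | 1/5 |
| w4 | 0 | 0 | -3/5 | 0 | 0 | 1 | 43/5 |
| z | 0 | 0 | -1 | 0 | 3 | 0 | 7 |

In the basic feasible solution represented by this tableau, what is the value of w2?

w2 is basic (row 2); its value is the RHS of that row, 3/5.

3/5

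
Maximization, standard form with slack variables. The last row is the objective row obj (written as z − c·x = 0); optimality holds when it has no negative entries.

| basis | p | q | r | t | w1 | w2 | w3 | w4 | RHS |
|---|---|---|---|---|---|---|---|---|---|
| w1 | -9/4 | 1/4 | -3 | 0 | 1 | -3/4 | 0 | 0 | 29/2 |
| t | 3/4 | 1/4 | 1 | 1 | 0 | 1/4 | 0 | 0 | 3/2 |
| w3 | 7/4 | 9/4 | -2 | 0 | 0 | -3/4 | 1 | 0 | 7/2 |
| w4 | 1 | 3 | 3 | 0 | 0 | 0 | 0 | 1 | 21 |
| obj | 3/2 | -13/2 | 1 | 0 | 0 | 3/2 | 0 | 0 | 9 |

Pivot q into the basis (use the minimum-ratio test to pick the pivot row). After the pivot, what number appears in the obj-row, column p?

59/9

Ratio test on column q — row 1: (29/2)/(1/4) = 58; row 2: (3/2)/(1/4) = 6; row 3: (7/2)/(9/4) = 14/9; row 4: 21/3 = 7. Minimum is 14/9 at row 3 (w3 leaves); pivot element 9/4.
Divide row 3 by 9/4; eliminate column q from the other rows.
obj-row update in column p: 3/2 − (-13/2)·(7/9) = 59/9.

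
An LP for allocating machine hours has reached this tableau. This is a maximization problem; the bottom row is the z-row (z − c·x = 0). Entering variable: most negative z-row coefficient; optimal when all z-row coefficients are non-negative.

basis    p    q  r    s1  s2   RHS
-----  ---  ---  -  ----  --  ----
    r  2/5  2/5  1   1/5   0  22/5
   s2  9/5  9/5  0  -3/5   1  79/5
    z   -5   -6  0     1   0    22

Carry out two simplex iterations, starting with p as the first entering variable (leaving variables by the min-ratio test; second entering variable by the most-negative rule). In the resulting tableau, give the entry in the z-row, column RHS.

224/3

Ratio test on column p — row 1: (22/5)/(2/5) = 11; row 2: (79/5)/(9/5) = 79/9. Minimum is 79/9 at row 2 (s2 leaves); pivot element 9/5.
Divide row 2 by 9/5; eliminate column p from the other rows.
Second iteration: most negative z-row entry is -1 in column q, so q enters.
Ratio test on column q — row 1: entry 0 ≤ 0; row 2: (79/9)/1 = 79/9. Minimum is 79/9 at row 2 (p leaves); pivot element 1.
Divide row 2 by 1; eliminate column q from the other rows.
After both pivots, the entry at the z-row, column RHS is 224/3.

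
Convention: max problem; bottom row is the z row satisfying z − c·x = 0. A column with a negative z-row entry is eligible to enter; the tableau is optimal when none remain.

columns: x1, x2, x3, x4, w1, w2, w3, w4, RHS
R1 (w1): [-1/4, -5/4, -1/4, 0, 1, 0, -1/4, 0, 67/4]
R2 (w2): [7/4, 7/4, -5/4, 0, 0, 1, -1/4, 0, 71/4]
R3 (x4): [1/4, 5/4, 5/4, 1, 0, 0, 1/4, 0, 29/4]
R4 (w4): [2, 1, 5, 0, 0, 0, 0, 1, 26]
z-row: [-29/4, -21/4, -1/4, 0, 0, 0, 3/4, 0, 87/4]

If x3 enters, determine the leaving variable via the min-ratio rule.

Column x3 entries and ratios — w1: -1/4 ≤ 0, skip; w2: -5/4 ≤ 0, skip; x4: (29/4)/(5/4) = 29/5; w4: 26/5 = 26/5.
Smallest ratio is 26/5 in the row of w4, so w4 leaves.

w4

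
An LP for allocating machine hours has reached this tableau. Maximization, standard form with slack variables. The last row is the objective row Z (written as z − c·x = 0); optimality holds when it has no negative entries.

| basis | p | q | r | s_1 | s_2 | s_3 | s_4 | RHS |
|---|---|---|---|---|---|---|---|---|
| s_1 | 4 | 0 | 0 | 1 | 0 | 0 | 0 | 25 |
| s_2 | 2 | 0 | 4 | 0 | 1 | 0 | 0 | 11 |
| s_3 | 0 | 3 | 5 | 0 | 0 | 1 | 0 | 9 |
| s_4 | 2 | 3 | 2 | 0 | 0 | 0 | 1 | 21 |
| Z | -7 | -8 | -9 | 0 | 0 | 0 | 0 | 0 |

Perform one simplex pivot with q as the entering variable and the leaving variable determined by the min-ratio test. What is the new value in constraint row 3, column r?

Ratio test on column q — row 1: entry 0 ≤ 0; row 2: entry 0 ≤ 0; row 3: 9/3 = 3; row 4: 21/3 = 7. Minimum is 3 at row 3 (s_3 leaves); pivot element 3.
Divide row 3 by 3; eliminate column q from the other rows.
In the new row 3, the r entry is the old entry divided by the pivot: 5/3 = 5/3.

5/3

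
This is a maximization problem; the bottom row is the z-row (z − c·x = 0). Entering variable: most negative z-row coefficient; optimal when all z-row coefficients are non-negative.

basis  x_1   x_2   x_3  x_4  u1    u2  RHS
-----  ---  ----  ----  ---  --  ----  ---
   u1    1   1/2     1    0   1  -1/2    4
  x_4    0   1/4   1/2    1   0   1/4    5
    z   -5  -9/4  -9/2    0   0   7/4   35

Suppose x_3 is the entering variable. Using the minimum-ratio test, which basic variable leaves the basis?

u1

Column x_3 entries and ratios — u1: 4/1 = 4; x_4: 5/(1/2) = 10.
Smallest ratio is 4 in the row of u1, so u1 leaves.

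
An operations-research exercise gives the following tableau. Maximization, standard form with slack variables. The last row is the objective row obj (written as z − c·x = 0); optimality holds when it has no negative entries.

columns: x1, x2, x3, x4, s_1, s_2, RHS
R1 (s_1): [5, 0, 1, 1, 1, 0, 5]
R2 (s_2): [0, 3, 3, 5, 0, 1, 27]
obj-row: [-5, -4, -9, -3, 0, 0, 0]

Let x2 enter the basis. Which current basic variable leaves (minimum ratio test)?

Column x2 entries and ratios — s_1: 0 ≤ 0, skip; s_2: 27/3 = 9.
Smallest ratio is 9 in the row of s_2, so s_2 leaves.

s_2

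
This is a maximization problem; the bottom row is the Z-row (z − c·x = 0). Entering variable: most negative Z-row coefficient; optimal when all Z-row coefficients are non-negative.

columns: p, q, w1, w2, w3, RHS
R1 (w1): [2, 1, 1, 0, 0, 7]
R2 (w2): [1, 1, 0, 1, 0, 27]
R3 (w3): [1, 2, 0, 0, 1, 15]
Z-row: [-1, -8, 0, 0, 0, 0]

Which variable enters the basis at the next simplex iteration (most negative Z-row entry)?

q

Negative Z-row entries: p: -1, q: -8.
The most negative is -8 in column q, so q enters.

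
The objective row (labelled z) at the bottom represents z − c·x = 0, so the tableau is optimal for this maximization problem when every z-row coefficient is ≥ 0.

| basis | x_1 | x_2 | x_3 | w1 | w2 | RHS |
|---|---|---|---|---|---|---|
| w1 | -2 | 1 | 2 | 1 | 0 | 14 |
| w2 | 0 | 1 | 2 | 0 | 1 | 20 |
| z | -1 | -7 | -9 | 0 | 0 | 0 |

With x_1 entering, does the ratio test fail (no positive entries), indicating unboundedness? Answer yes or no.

Every constraint-row entry in column x_1 is ≤ 0, so increasing x_1 is unbounded.

yes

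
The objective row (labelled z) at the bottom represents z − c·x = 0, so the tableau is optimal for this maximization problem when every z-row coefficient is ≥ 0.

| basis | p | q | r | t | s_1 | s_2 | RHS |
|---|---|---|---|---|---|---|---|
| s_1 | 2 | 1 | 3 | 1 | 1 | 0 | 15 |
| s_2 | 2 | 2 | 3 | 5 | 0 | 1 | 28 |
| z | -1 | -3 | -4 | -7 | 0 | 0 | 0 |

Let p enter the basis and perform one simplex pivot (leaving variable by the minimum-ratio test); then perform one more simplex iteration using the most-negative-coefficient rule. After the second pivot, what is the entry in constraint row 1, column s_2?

Ratio test on column p — row 1: 15/2 = 15/2; row 2: 28/2 = 14. Minimum is 15/2 at row 1 (s_1 leaves); pivot element 2.
Divide row 1 by 2; eliminate column p from the other rows.
Second iteration: most negative z-row entry is -13/2 in column t, so t enters.
Ratio test on column t — row 1: (15/2)/(1/2) = 15; row 2: 13/4 = 13/4. Minimum is 13/4 at row 2 (s_2 leaves); pivot element 4.
Divide row 2 by 4; eliminate column t from the other rows.
After both pivots, the entry at constraint row 1, column s_2 is -1/8.

-1/8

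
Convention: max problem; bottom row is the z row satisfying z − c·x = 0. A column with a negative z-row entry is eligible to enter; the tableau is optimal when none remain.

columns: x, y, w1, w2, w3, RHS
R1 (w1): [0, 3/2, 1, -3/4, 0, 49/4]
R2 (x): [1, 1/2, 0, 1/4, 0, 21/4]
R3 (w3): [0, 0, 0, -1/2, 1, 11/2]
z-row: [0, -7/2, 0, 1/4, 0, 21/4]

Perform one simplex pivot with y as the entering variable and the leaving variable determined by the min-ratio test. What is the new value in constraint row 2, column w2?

1/2

Ratio test on column y — row 1: (49/4)/(3/2) = 49/6; row 2: (21/4)/(1/2) = 21/2; row 3: entry 0 ≤ 0. Minimum is 49/6 at row 1 (w1 leaves); pivot element 3/2.
Divide row 1 by 3/2; eliminate column y from the other rows.
Row 2 update in column w2: 1/4 − (1/2)·(-1/2) = 1/2.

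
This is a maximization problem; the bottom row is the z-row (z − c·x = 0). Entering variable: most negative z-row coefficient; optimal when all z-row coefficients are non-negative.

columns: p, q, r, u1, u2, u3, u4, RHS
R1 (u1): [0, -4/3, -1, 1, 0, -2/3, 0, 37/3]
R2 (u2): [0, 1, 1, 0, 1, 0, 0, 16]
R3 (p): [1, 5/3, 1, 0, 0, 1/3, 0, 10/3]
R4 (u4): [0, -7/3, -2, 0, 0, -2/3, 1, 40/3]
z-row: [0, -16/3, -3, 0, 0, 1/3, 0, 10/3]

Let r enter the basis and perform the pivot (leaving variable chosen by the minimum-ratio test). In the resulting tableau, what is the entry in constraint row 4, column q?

1

Ratio test on column r — row 1: entry -1 ≤ 0; row 2: 16/1 = 16; row 3: (10/3)/1 = 10/3; row 4: entry -2 ≤ 0. Minimum is 10/3 at row 3 (p leaves); pivot element 1.
Divide row 3 by 1; eliminate column r from the other rows.
Row 4 update in column q: -7/3 − (-2)·(5/3) = 1.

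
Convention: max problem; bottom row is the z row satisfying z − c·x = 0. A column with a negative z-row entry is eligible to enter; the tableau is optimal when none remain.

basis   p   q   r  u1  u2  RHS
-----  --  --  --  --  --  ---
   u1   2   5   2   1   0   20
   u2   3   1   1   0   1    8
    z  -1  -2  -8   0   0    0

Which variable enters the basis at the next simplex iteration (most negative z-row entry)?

Negative z-row entries: p: -1, q: -2, r: -8.
The most negative is -8 in column r, so r enters.

r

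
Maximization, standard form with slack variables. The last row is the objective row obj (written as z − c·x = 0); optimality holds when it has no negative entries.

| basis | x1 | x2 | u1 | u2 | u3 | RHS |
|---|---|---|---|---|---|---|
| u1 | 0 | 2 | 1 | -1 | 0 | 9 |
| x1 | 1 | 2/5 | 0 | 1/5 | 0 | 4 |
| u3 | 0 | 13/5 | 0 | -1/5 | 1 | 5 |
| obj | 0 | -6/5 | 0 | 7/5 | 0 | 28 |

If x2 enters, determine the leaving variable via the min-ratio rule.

Column x2 entries and ratios — u1: 9/2 = 9/2; x1: 4/(2/5) = 10; u3: 5/(13/5) = 25/13.
Smallest ratio is 25/13 in the row of u3, so u3 leaves.

u3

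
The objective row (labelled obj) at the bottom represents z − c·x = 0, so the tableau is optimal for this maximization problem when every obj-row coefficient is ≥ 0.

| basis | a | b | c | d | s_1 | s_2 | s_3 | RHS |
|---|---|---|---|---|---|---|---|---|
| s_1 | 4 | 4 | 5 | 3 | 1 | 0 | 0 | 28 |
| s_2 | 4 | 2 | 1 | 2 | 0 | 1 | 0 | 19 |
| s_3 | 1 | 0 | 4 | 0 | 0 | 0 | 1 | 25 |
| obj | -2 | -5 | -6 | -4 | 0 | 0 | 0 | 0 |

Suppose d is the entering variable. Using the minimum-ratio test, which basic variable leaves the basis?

s_1

Column d entries and ratios — s_1: 28/3 = 28/3; s_2: 19/2 = 19/2; s_3: 0 ≤ 0, skip.
Smallest ratio is 28/3 in the row of s_1, so s_1 leaves.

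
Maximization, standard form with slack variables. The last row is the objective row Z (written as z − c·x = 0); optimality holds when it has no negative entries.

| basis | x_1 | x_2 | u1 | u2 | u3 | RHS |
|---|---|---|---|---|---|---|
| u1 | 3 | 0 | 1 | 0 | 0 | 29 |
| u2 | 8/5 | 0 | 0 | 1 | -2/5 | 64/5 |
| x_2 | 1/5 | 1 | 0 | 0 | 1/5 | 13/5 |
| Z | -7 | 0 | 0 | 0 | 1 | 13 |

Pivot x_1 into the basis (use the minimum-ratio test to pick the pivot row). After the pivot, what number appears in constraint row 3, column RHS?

Ratio test on column x_1 — row 1: 29/3 = 29/3; row 2: (64/5)/(8/5) = 8; row 3: (13/5)/(1/5) = 13. Minimum is 8 at row 2 (u2 leaves); pivot element 8/5.
Divide row 2 by 8/5; eliminate column x_1 from the other rows.
Row 3 update in column RHS: 13/5 − (1/5)·8 = 1.

1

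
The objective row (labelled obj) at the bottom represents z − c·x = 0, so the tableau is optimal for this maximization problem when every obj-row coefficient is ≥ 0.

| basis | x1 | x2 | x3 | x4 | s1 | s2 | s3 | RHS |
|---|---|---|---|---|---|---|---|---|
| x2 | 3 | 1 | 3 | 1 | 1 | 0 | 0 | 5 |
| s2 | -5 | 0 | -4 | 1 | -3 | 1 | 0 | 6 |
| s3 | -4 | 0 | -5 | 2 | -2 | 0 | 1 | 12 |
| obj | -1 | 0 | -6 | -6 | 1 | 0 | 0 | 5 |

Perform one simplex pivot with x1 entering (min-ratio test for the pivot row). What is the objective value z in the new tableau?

Ratio test on column x1 — row 1: 5/3 = 5/3; row 2: entry -5 ≤ 0; row 3: entry -4 ≤ 0. Minimum is 5/3 at row 1 (x2 leaves); pivot element 3.
Pivot on row 1; the obj-row RHS becomes 5 − (-1)·(5/3) = 20/3.

20/3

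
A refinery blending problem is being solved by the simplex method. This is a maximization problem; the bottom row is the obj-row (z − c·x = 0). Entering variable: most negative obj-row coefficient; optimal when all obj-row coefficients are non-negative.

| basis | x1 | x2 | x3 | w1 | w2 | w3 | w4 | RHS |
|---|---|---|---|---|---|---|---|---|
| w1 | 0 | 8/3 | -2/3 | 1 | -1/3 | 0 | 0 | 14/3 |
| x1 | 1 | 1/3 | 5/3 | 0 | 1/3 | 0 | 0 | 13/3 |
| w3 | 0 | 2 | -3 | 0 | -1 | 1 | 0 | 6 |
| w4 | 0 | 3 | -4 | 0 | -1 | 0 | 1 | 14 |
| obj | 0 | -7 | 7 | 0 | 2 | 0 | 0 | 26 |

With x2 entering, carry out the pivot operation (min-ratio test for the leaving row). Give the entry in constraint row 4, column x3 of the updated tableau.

Ratio test on column x2 — row 1: (14/3)/(8/3) = 7/4; row 2: (13/3)/(1/3) = 13; row 3: 6/2 = 3; row 4: 14/3 = 14/3. Minimum is 7/4 at row 1 (w1 leaves); pivot element 8/3.
Divide row 1 by 8/3; eliminate column x2 from the other rows.
Row 4 update in column x3: -4 − 3·(-1/4) = -13/4.

-13/4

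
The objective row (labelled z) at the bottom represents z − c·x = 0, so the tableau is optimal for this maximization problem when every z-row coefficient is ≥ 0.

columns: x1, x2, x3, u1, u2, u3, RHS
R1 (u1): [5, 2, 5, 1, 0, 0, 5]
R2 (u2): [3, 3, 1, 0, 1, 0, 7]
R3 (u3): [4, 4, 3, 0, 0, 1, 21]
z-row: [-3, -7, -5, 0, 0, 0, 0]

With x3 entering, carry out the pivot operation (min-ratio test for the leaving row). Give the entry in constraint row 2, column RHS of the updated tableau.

6

Ratio test on column x3 — row 1: 5/5 = 1; row 2: 7/1 = 7; row 3: 21/3 = 7. Minimum is 1 at row 1 (u1 leaves); pivot element 5.
Divide row 1 by 5; eliminate column x3 from the other rows.
Row 2 update in column RHS: 7 − 1·1 = 6.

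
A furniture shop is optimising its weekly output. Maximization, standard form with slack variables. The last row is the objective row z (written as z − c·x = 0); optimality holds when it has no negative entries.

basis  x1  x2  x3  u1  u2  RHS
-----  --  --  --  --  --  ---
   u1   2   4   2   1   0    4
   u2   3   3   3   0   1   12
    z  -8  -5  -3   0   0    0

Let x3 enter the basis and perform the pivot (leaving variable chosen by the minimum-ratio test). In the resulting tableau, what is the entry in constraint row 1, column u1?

Ratio test on column x3 — row 1: 4/2 = 2; row 2: 12/3 = 4. Minimum is 2 at row 1 (u1 leaves); pivot element 2.
Divide row 1 by 2; eliminate column x3 from the other rows.
In the new row 1, the u1 entry is the old entry divided by the pivot: 1/2 = 1/2.

1/2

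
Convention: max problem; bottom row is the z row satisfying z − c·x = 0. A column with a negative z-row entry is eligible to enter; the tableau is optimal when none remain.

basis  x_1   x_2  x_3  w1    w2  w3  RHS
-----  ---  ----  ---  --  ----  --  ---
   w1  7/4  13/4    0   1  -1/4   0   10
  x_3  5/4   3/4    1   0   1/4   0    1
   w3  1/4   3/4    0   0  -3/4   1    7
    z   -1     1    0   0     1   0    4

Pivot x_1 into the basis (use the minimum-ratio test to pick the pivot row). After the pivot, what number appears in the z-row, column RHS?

Ratio test on column x_1 — row 1: 10/(7/4) = 40/7; row 2: 1/(5/4) = 4/5; row 3: 7/(1/4) = 28. Minimum is 4/5 at row 2 (x_3 leaves); pivot element 5/4.
Divide row 2 by 5/4; eliminate column x_1 from the other rows.
z-row update in column RHS: 4 − (-1)·(4/5) = 24/5.

24/5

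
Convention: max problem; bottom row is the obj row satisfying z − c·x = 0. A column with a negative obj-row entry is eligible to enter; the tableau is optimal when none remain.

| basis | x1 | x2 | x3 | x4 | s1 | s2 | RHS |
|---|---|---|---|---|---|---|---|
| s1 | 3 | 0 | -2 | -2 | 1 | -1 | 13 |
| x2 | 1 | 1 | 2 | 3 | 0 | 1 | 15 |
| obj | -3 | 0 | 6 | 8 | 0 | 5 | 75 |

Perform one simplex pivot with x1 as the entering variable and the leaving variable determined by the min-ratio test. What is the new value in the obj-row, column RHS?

88

Ratio test on column x1 — row 1: 13/3 = 13/3; row 2: 15/1 = 15. Minimum is 13/3 at row 1 (s1 leaves); pivot element 3.
Divide row 1 by 3; eliminate column x1 from the other rows.
obj-row update in column RHS: 75 − (-3)·(13/3) = 88.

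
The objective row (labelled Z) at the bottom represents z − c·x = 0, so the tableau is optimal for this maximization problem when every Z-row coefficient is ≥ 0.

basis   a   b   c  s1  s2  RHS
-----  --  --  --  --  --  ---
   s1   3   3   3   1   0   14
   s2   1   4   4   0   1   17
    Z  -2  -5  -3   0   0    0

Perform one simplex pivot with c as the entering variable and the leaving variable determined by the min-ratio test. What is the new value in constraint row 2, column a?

Ratio test on column c — row 1: 14/3 = 14/3; row 2: 17/4 = 17/4. Minimum is 17/4 at row 2 (s2 leaves); pivot element 4.
Divide row 2 by 4; eliminate column c from the other rows.
In the new row 2, the a entry is the old entry divided by the pivot: 1/4 = 1/4.

1/4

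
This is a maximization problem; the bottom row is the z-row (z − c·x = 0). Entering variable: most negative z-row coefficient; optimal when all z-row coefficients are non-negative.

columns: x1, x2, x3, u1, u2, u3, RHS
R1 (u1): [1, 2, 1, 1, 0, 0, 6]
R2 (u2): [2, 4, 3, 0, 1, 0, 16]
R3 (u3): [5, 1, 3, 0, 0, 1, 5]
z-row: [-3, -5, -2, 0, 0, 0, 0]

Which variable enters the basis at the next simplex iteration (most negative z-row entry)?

x2

Negative z-row entries: x1: -3, x2: -5, x3: -2.
The most negative is -5 in column x2, so x2 enters.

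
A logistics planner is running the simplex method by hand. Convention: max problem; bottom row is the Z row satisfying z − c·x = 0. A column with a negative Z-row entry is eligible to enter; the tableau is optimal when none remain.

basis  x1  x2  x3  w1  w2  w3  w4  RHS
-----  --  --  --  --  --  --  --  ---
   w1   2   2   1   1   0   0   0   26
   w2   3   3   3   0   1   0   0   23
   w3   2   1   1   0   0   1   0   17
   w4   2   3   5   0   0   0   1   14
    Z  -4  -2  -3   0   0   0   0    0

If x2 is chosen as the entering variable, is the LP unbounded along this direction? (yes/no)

Column x2 has positive entries in row(s) 1, 2, 3, 4, so the ratio test bounds it — not unbounded.

no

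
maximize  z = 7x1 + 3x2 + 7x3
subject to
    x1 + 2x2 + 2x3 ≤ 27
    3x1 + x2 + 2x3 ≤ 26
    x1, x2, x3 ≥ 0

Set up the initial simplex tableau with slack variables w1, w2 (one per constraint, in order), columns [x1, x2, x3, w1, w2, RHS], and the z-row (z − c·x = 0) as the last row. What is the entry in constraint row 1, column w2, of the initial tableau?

Slack w2 belongs to constraint 2; its column is the unit vector e_2, so the entry in row 1 is 0.

0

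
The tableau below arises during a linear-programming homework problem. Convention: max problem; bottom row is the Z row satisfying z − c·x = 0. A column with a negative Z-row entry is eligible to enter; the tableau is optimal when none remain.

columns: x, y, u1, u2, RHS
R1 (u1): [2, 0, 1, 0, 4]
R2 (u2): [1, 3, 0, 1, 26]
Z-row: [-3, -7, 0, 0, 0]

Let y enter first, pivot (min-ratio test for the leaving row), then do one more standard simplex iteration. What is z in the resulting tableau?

62

Ratio test on column y — row 1: entry 0 ≤ 0; row 2: 26/3 = 26/3. Minimum is 26/3 at row 2 (u2 leaves); pivot element 3.
Pivot on row 2; the Z-row RHS becomes 0 − (-7)·(26/3) = 182/3.
Next entering variable (most negative Z-row entry -2/3): x.
Ratio test on column x — row 1: 4/2 = 2; row 2: (26/3)/(1/3) = 26. Minimum is 2 at row 1 (u1 leaves); pivot element 2.
After the second pivot the Z-row RHS is 182/3 − (-2/3)·2 = 62.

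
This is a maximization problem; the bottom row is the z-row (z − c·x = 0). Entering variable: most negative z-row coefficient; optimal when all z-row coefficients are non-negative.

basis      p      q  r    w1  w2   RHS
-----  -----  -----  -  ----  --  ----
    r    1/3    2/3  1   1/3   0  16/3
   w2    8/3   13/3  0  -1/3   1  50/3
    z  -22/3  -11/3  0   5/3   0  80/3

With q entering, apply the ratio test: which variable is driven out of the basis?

w2

Column q entries and ratios — r: (16/3)/(2/3) = 8; w2: (50/3)/(13/3) = 50/13.
Smallest ratio is 50/13 in the row of w2, so w2 leaves.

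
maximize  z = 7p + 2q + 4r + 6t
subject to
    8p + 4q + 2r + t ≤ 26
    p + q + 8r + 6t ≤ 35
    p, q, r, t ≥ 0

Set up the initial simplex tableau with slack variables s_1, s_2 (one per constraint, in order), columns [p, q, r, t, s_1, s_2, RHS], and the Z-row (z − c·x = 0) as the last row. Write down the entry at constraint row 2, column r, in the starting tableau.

8

Constraint 2 has coefficient 8 on r.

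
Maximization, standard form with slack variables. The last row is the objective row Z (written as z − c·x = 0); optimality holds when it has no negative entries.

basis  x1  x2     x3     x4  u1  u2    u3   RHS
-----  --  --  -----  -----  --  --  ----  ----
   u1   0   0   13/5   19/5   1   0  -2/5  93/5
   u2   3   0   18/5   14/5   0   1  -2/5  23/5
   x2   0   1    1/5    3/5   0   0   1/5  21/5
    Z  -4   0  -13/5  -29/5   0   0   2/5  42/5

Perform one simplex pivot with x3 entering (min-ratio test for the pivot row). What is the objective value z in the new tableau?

211/18

Ratio test on column x3 — row 1: (93/5)/(13/5) = 93/13; row 2: (23/5)/(18/5) = 23/18; row 3: (21/5)/(1/5) = 21. Minimum is 23/18 at row 2 (u2 leaves); pivot element 18/5.
Pivot on row 2; the Z-row RHS becomes 42/5 − (-13/5)·(23/18) = 211/18.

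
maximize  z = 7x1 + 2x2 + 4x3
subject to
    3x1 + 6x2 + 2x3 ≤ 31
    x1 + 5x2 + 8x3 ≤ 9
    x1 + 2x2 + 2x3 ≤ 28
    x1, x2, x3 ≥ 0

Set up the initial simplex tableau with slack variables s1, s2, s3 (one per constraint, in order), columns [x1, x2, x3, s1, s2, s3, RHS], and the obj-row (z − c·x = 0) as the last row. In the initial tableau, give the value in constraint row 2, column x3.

Constraint 2 has coefficient 8 on x3.

8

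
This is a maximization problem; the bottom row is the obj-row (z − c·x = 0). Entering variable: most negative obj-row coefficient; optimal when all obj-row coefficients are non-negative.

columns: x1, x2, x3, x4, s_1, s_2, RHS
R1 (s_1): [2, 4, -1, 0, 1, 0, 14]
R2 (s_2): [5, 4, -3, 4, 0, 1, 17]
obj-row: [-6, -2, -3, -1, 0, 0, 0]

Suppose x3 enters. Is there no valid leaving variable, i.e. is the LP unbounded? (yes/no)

yes

Every constraint-row entry in column x3 is ≤ 0, so increasing x3 is unbounded.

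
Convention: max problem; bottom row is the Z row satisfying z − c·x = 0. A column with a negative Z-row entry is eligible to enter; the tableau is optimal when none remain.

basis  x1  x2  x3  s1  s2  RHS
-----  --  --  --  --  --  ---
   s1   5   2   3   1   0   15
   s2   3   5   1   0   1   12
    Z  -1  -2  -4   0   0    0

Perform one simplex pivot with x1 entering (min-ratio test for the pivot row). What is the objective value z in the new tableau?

3

Ratio test on column x1 — row 1: 15/5 = 3; row 2: 12/3 = 4. Minimum is 3 at row 1 (s1 leaves); pivot element 5.
Pivot on row 1; the Z-row RHS becomes 0 − (-1)·3 = 3.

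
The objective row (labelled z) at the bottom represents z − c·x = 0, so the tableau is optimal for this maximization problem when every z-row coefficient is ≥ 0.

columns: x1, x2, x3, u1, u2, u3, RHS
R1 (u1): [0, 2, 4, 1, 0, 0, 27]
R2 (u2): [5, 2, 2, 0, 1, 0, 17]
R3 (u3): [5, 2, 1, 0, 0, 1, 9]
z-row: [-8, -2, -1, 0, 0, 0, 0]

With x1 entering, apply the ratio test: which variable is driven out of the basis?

Column x1 entries and ratios — u1: 0 ≤ 0, skip; u2: 17/5 = 17/5; u3: 9/5 = 9/5.
Smallest ratio is 9/5 in the row of u3, so u3 leaves.

u3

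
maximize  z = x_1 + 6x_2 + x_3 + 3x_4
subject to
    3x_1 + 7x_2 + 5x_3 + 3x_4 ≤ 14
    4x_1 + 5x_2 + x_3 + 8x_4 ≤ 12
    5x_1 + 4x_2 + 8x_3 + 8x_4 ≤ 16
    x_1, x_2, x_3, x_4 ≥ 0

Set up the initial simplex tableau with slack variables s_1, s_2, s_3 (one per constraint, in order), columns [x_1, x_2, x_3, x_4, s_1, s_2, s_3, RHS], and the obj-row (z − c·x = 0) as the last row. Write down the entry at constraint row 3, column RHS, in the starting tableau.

The RHS of constraint 3 is b_3 = 16.

16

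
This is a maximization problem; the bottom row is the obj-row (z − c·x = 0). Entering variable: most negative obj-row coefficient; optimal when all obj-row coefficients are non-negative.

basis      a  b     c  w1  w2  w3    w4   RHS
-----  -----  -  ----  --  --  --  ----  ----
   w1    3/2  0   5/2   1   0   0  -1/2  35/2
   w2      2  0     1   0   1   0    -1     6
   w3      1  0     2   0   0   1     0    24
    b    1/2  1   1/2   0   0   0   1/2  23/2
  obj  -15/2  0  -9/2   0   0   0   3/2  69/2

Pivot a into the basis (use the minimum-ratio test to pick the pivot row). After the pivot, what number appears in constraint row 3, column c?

3/2

Ratio test on column a — row 1: (35/2)/(3/2) = 35/3; row 2: 6/2 = 3; row 3: 24/1 = 24; row 4: (23/2)/(1/2) = 23. Minimum is 3 at row 2 (w2 leaves); pivot element 2.
Divide row 2 by 2; eliminate column a from the other rows.
Row 3 update in column c: 2 − 1·(1/2) = 3/2.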